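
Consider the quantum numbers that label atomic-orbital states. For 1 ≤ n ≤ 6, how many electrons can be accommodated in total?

Total orbitals = 1² + 2² + 3² + 4² + 5² + 6² = 91. Doubling for spin gives 182 electrons.

182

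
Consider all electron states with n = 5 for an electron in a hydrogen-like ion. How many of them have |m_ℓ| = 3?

8

With n = 5 the allowed ℓ are 0, 1, …, 4.
Orbitals with |m_ℓ| = 3, by ℓ: ℓ=3 → 2; ℓ=4 → 2.
Orbitals: 2 + 2 = 4. Each orbital carries two spin states, so 4 × 2 = 8 states.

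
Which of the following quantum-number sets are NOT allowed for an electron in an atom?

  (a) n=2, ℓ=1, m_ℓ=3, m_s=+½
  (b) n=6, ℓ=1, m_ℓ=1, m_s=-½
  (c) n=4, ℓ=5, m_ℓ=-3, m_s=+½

(a) and (c)

(a) has |m_ℓ| = 3 > ℓ = 1, violating −ℓ ≤ m_ℓ ≤ ℓ.
(c) has ℓ = 5 ≥ n = 4, violating 0 ≤ ℓ ≤ n−1.
The remaining set (b) satisfies all four rules.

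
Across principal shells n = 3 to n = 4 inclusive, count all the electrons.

50

Shell n has n² orbitals: 3²=9 + 4²=16 = 25 orbitals.
Two spin states per orbital: 2 × 25 = 50 electrons.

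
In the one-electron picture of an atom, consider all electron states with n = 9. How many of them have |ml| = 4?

Go through l = 0, …, 8 (the values permitted for n = 9).
The (l, ml) pairs meeting |ml| = 4 give: l=4 → 2; l=5 → 2; l=6 → 2; l=7 → 2; l=8 → 2.
Orbitals: 2 + 2 + 2 + 2 + 2 = 10. Each orbital carries two spin states, so 10 × 2 = 20 states.

20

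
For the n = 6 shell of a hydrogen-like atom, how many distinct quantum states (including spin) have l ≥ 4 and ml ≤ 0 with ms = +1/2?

Go through l = 0, …, 5 (the values permitted for n = 6).
Per l-value: l=4 → 5; l=5 → 6.
Orbitals: 5 + 6 = 11. With ms fixed to a single value there is one state per orbital, giving 11 states.

11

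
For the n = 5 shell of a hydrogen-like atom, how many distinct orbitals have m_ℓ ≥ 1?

10

Go through ℓ = 0, …, 4 (the values permitted for n = 5).
Orbitals with m_ℓ ≥ 1, by ℓ: ℓ=1 → 1; ℓ=2 → 2; ℓ=3 → 3; ℓ=4 → 4.
Total orbitals: 1 + 2 + 3 + 4 = 10.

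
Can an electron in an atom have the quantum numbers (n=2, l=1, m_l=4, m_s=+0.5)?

Not allowed

The magnetic quantum number must satisfy −l ≤ m_l ≤ l. With l = 1, m_l can only be -1, 0, 1, so m_l = 4 is forbidden.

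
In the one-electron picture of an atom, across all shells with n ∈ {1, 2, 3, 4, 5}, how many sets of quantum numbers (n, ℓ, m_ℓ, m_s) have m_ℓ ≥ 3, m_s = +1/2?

Per-shell orbital counts meeting the constraint:
n=4 → 1; n=5 → 3.
Orbitals: 1 + 3 = 4. With m_s fixed to +1/2 there is one state per orbital, so 4 states.

4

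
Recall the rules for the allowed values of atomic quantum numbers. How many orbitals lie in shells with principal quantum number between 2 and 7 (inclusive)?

Shell n has n² orbitals: 2²=4 + 3²=9 + 4²=16 + 5²=25 + 6²=36 + 7²=49 = 139 orbitals.

139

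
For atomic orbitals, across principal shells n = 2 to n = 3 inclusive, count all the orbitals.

Shell n has n² orbitals: 2²=4 + 3²=9 = 13 orbitals.

13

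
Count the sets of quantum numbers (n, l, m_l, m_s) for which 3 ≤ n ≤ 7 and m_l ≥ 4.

Treat each shell separately and count matching orbitals:
n=5 → 1; n=6 → 3; n=7 → 6.
Orbitals: 1 + 3 + 6 = 10. Including both spin states (m_s = ±1/2) gives 2 × 10 = 20 states.

20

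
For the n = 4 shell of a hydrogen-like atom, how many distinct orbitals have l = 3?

7

With n = 4 the allowed l are 0, 1, …, 3.
Orbitals with l = 3, by l: l=3 → 7.
Total orbitals: 7.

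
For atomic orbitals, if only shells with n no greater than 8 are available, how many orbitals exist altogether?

Total orbitals = 1² + 2² + 3² + 4² + 5² + 6² + 7² + 8² = 204.

204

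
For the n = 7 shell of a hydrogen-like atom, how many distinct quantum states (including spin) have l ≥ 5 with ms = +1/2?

With n = 7 the allowed l are 0, 1, …, 6.
Contributions: l=5 → 11; l=6 → 13.
Orbitals: 11 + 13 = 24. With ms fixed to a single value there is one state per orbital, giving 24 states.

24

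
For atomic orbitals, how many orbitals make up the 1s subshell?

A subshell has 2l+1 orbitals; with l = 0, that's 1.

1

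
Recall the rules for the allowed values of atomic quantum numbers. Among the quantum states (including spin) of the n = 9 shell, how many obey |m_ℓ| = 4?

Go through ℓ = 0, …, 8 (the values permitted for n = 9).
Contributions: ℓ=4 → 2; ℓ=5 → 2; ℓ=6 → 2; ℓ=7 → 2; ℓ=8 → 2.
Orbitals: 2 + 2 + 2 + 2 + 2 = 10. Each orbital carries two spin states, so 10 × 2 = 20 states.

20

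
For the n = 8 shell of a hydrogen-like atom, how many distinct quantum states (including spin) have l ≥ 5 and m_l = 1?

The n = 8 shell has l = 0 through 7; check each.
Per l-value: l=5 → 1; l=6 → 1; l=7 → 1.
Orbitals: 1 + 1 + 1 = 3. Each orbital carries two spin states, so 3 × 2 = 6 states.

6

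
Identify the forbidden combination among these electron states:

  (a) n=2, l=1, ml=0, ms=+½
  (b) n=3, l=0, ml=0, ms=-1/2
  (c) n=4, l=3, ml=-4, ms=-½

(c) has |ml| = 4 > l = 3, violating −l ≤ ml ≤ l.
The remaining sets (a), (b) satisfy all four rules.

(c)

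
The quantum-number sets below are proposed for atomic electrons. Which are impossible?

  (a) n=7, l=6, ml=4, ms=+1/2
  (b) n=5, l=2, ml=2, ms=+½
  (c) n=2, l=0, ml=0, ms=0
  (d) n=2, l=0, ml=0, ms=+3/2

(c) and (d)

(c) has ms = 0, but an electron's spin must be ±1/2.
(d) has ms = +3/2, but an electron's spin must be ±1/2.
The remaining sets (a), (b) satisfy all four rules.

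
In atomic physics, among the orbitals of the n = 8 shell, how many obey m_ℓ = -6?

2

With n = 8 the allowed ℓ are 0, 1, …, 7.
Contributions: ℓ=6 → 1; ℓ=7 → 1.
Total orbitals: 1 + 1 = 2.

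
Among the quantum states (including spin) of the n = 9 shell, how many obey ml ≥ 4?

30

With n = 9 the allowed l are 0, 1, …, 8.
The (l, ml) pairs meeting ml ≥ 4 give: l=4 → 1; l=5 → 2; l=6 → 3; l=7 → 4; l=8 → 5.
Orbitals: 1 + 2 + 3 + 4 + 5 = 15. Each orbital carries two spin states, so 15 × 2 = 30 states.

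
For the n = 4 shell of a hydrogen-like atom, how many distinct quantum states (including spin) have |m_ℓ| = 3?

Per ℓ-value: ℓ=3 → 2.
Orbitals: 2. Each orbital carries two spin states, so 2 × 2 = 4 states.

4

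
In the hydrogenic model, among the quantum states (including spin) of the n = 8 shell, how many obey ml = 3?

10

Contributions: l=3 → 1; l=4 → 1; l=5 → 1; l=6 → 1; l=7 → 1.
Orbitals: 1 + 1 + 1 + 1 + 1 = 5. Each orbital carries two spin states, so 5 × 2 = 10 states.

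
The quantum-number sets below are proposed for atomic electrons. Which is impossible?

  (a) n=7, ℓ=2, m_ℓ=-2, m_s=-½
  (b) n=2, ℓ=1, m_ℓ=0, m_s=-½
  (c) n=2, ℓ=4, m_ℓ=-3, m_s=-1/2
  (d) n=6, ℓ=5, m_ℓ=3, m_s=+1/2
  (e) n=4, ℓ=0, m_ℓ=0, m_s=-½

(c)

(c) has ℓ = 4 ≥ n = 2, violating 0 ≤ ℓ ≤ n−1.
The remaining sets (a), (b), (d), (e) satisfy all four rules.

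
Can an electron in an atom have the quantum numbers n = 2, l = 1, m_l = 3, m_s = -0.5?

Not allowed

The magnetic quantum number must satisfy −l ≤ m_l ≤ l. With l = 1, m_l can only be -1, 0, 1, so m_l = 3 is forbidden.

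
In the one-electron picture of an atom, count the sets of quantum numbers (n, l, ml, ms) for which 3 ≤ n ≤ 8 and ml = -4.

20

Go shell by shell, enumerating (l, ml) with ml = -4:
n=5 → 1; n=6 → 2; n=7 → 3; n=8 → 4.
Orbitals: 1 + 2 + 3 + 4 = 10. Including both spin states (ms = ±1/2) gives 2 × 10 = 20 states.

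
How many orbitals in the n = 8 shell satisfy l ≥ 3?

Go through l = 0, …, 7 (the values permitted for n = 8).
The (l, ml) pairs meeting l ≥ 3 give: l=3 → 7; l=4 → 9; l=5 → 11; l=6 → 13; l=7 → 15.
Total orbitals: 7 + 9 + 11 + 13 + 15 = 55.

55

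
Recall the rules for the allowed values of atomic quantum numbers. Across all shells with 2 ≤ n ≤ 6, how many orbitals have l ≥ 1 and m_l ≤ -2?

For each n in the range, tally the orbitals obeying l ≥ 1 and m_l ≤ -2:
n=3 → 1; n=4 → 3; n=5 → 6; n=6 → 10.
Total orbitals: 1 + 3 + 6 + 10 = 20.

20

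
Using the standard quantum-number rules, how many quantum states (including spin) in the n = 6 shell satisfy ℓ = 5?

22

Go through ℓ = 0, …, 5 (the values permitted for n = 6).
Orbitals with ℓ = 5, by ℓ: ℓ=5 → 11.
Orbitals: 11. Each orbital carries two spin states, so 11 × 2 = 22 states.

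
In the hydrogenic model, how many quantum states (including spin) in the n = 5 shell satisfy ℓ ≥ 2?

The n = 5 shell has ℓ = 0 through 4; check each.
The (ℓ, m_ℓ) pairs meeting ℓ ≥ 2 give: ℓ=2 → 5; ℓ=3 → 7; ℓ=4 → 9.
Orbitals: 5 + 7 + 9 = 21. Each orbital carries two spin states, so 21 × 2 = 42 states.

42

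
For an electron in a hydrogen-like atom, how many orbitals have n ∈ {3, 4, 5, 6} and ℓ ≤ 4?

Per-shell orbital counts meeting the constraint:
n=3 → 9; n=4 → 16; n=5 → 25; n=6 → 25.
Total orbitals: 9 + 16 + 25 + 25 = 75.

75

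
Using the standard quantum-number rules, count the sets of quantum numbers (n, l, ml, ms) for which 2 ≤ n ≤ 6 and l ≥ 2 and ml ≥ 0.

80

Treat each shell separately and count matching orbitals:
n=3 → 3; n=4 → 7; n=5 → 12; n=6 → 18.
Orbitals: 3 + 7 + 12 + 18 = 40. Including both spin states (ms = ±1/2) gives 2 × 40 = 80 states.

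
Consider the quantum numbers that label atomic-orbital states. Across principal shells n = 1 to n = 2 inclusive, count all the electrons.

10

Shell n has n² orbitals: 1²=1 + 2²=4 = 5 orbitals.
Two spin states per orbital: 2 × 5 = 10 electrons.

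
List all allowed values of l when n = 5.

l is an integer with 0 ≤ l ≤ n−1, so for n = 5: l = 0, 1, 2, 3, 4.

0, 1, 2, 3, 4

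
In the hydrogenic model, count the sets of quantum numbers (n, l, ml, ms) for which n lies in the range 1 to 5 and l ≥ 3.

46

Per-shell orbital counts meeting the constraint:
n=4 → 7; n=5 → 16.
Orbitals: 7 + 16 = 23. Including both spin states (ms = ±1/2) gives 2 × 23 = 46 states.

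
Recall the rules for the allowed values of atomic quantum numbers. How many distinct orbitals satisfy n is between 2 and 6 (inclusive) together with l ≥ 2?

Count contributing orbitals for each principal shell:
n=3 → 5; n=4 → 12; n=5 → 21; n=6 → 32.
Total orbitals: 5 + 12 + 21 + 32 = 70.

70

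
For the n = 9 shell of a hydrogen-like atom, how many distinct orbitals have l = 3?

7

Per l-value: l=3 → 7.
Total orbitals: 7.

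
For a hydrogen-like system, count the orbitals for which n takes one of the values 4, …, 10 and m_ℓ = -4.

21

Treat each shell separately and count matching orbitals:
n=5 → 1; n=6 → 2; n=7 → 3; n=8 → 4; n=9 → 5; n=10 → 6.
Total orbitals: 1 + 2 + 3 + 4 + 5 + 6 = 21.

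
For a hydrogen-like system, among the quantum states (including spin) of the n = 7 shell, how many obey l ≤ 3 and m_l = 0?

Orbitals with l ≤ 3 and m_l = 0, by l: l=0 → 1; l=1 → 1; l=2 → 1; l=3 → 1.
Orbitals: 1 + 1 + 1 + 1 = 4. Each orbital carries two spin states, so 4 × 2 = 8 states.

8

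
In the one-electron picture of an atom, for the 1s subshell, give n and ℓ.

n = 1, ℓ = 0

The leading integer gives n = 1; the letter 's' means ℓ = 0.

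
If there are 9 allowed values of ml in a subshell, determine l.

ml ranges over 2l+1 integers, so 2l+1 = 9 ⇒ l = 4.

l = 4 (g)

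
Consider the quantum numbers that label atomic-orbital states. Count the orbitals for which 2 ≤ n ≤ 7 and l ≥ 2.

Count contributing orbitals for each principal shell:
n=3 → 5; n=4 → 12; n=5 → 21; n=6 → 32; n=7 → 45.
Total orbitals: 5 + 12 + 21 + 32 + 45 = 115.

115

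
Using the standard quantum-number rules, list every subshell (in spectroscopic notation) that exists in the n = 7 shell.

For n = 7, l runs from 0 to 6. In spectroscopic notation l = 0,1,2,… ↔ s,p,d,f,g,h,i, so the subshells are 7s, 7p, 7d, 7f, 7g, 7h, 7i.

7s, 7p, 7d, 7f, 7g, 7h, 7i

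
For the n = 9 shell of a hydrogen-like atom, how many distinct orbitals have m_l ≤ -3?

21

The n = 9 shell has l = 0 through 8; check each.
Contributions: l=3 → 1; l=4 → 2; l=5 → 3; l=6 → 4; l=7 → 5; l=8 → 6.
Total orbitals: 1 + 2 + 3 + 4 + 5 + 6 = 21.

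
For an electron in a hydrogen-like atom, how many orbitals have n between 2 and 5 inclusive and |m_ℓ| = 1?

Work shell by shell — for each n, count the (ℓ, m_ℓ) pairs that satisfy |m_ℓ| = 1:
n=2 → 2; n=3 → 4; n=4 → 6; n=5 → 8.
Total orbitals: 2 + 4 + 6 + 8 = 20.

20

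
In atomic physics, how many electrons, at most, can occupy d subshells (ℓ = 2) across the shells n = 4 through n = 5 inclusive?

20

A d subshell (ℓ = 2) exists for every n ≥ 3, so shells n = 4, 5 each contribute one — 2 subshells.
Since each d subshell holds 2(2·2+1) = 10 electrons, the total is 2 × 10 = 20.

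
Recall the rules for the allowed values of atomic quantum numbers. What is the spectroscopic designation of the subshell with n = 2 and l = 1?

l = 1 corresponds to the letter 'p', so the subshell is 2p.

2p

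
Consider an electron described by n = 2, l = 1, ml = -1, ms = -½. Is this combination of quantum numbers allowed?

Allowed

n = 2 is a positive integer. l = 1 satisfies 0 ≤ l ≤ n−1 = 1. ml = -1 lies in the range −l … +l (here −1 … 1). ms = -1/2 is one of ±1/2.
All four constraints are satisfied.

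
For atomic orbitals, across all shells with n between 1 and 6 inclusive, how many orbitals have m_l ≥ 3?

10

Treat each shell separately and count matching orbitals:
n=4 → 1; n=5 → 3; n=6 → 6.
Total orbitals: 1 + 3 + 6 = 10.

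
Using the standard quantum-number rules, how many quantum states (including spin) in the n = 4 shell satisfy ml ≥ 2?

6

Per l-value: l=2 → 1; l=3 → 2.
Orbitals: 1 + 2 = 3. Each orbital carries two spin states, so 3 × 2 = 6 states.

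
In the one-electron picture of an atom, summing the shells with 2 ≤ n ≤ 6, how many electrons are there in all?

180

Shell n has n² orbitals: 2²=4 + 3²=9 + 4²=16 + 5²=25 + 6²=36 = 90 orbitals.
Two spin states per orbital: 2 × 90 = 180 electrons.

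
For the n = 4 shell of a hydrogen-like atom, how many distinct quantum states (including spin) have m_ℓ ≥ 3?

With n = 4 the allowed ℓ are 0, 1, …, 3.
Contributions: ℓ=3 → 1.
Orbitals: 1. Each orbital carries two spin states, so 1 × 2 = 2 states.

2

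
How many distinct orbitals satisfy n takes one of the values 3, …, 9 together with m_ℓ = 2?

For each n in the range, tally the orbitals obeying m_ℓ = 2:
n=3 → 1; n=4 → 2; n=5 → 3; n=6 → 4; n=7 → 5; n=8 → 6; n=9 → 7.
Total orbitals: 1 + 2 + 3 + 4 + 5 + 6 + 7 = 28.

28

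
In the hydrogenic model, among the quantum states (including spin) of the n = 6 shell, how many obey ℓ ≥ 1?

With n = 6 the allowed ℓ are 0, 1, …, 5.
Orbitals with ℓ ≥ 1, by ℓ: ℓ=1 → 3; ℓ=2 → 5; ℓ=3 → 7; ℓ=4 → 9; ℓ=5 → 11.
Orbitals: 3 + 5 + 7 + 9 + 11 = 35. Each orbital carries two spin states, so 35 × 2 = 70 states.

70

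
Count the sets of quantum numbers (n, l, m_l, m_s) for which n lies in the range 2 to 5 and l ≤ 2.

Treat each shell separately and count matching orbitals:
n=2 → 4; n=3 → 9; n=4 → 9; n=5 → 9.
Orbitals: 4 + 9 + 9 + 9 = 31. Including both spin states (m_s = ±1/2) gives 2 × 31 = 62 states.

62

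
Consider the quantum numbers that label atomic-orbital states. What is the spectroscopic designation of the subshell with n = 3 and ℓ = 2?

ℓ = 2 corresponds to the letter 'd', so the subshell is 3d.

3d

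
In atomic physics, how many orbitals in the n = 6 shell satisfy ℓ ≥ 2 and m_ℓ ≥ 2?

10

For n = 6, ℓ ranges over 0 … 5.
Per ℓ-value: ℓ=2 → 1; ℓ=3 → 2; ℓ=4 → 3; ℓ=5 → 4.
Total orbitals: 1 + 2 + 3 + 4 = 10.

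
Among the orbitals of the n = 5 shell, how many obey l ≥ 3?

16

For n = 5, l ranges over 0 … 4.
Contributions: l=3 → 7; l=4 → 9.
Total orbitals: 7 + 9 = 16.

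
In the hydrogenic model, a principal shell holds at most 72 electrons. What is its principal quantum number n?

n = 6

2n² = 72 ⇒ n² = 36 ⇒ n = 6.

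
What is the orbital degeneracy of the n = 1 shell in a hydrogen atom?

The n = 1 shell contains n² = 1² = 1 orbital.

1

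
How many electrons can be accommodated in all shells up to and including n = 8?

Total orbitals = 1² + 2² + 3² + 4² + 5² + 6² + 7² + 8² = 204. Doubling for spin gives 408 electrons.

408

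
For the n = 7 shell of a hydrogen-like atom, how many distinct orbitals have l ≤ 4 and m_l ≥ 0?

15

Per l-value: l=0 → 1; l=1 → 2; l=2 → 3; l=3 → 4; l=4 → 5.
Total orbitals: 1 + 2 + 3 + 4 + 5 = 15.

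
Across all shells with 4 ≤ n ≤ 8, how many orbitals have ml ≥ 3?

35

Go shell by shell, enumerating (l, ml) with ml ≥ 3:
n=4 → 1; n=5 → 3; n=6 → 6; n=7 → 10; n=8 → 15.
Total orbitals: 1 + 3 + 6 + 10 + 15 = 35.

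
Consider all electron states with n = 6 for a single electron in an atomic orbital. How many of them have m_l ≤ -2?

For n = 6, l ranges over 0 … 5.
Per l-value: l=2 → 1; l=3 → 2; l=4 → 3; l=5 → 4.
Orbitals: 1 + 2 + 3 + 4 = 10. Each orbital carries two spin states, so 10 × 2 = 20 states.

20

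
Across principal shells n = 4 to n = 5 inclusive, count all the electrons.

82

Shell n has n² orbitals: 4²=16 + 5²=25 = 41 orbitals.
Two spin states per orbital: 2 × 41 = 82 electrons.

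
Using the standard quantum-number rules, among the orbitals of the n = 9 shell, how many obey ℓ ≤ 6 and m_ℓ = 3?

4

The (ℓ, m_ℓ) pairs meeting ℓ ≤ 6 and m_ℓ = 3 give: ℓ=3 → 1; ℓ=4 → 1; ℓ=5 → 1; ℓ=6 → 1.
Total orbitals: 1 + 1 + 1 + 1 = 4.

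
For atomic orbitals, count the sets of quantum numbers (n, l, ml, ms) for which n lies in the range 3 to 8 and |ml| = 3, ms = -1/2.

30

Count contributing orbitals for each principal shell:
n=4 → 2; n=5 → 4; n=6 → 6; n=7 → 8; n=8 → 10.
Orbitals: 2 + 4 + 6 + 8 + 10 = 30. With ms fixed to -1/2 there is one state per orbital, so 30 states.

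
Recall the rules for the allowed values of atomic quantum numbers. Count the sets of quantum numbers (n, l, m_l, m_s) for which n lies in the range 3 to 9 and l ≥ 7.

94

For each n in the range, tally the orbitals obeying l ≥ 7:
n=8 → 15; n=9 → 32.
Orbitals: 15 + 32 = 47. Including both spin states (m_s = ±1/2) gives 2 × 47 = 94 states.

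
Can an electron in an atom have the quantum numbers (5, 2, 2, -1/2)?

Valid

n = 5 is a positive integer. l = 2 satisfies 0 ≤ l ≤ n−1 = 4. m_l = 2 lies in the range −l … +l (here −2 … 2). m_s = -1/2 is one of ±1/2.
All four constraints are satisfied.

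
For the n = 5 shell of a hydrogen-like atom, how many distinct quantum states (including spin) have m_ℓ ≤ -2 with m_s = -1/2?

6

For n = 5, ℓ ranges over 0 … 4.
Per ℓ-value: ℓ=2 → 1; ℓ=3 → 2; ℓ=4 → 3.
Orbitals: 1 + 2 + 3 = 6. With m_s fixed to a single value there is one state per orbital, giving 6 states.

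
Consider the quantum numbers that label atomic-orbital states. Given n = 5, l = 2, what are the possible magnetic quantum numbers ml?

ml takes every integer from −l to +l. With l = 2 that gives the 5 values -2, -1, 0, 1, 2.

-2, -1, 0, 1, 2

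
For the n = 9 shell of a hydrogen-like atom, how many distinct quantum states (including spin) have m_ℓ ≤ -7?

6

Go through ℓ = 0, …, 8 (the values permitted for n = 9).
Contributions: ℓ=7 → 1; ℓ=8 → 2.
Orbitals: 1 + 2 = 3. Each orbital carries two spin states, so 3 × 2 = 6 states.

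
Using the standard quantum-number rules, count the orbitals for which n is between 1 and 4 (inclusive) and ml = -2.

3

For each n in the range, tally the orbitals obeying ml = -2:
n=3 → 1; n=4 → 2.
Total orbitals: 1 + 2 = 3.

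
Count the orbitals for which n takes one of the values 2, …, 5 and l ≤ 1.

16

For each n in the range, tally the orbitals obeying l ≤ 1:
n=2 → 4; n=3 → 4; n=4 → 4; n=5 → 4.
Total orbitals: 4 + 4 + 4 + 4 = 16.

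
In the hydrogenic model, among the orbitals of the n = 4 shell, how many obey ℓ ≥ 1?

15

For n = 4, ℓ ranges over 0 … 3.
Orbitals with ℓ ≥ 1, by ℓ: ℓ=1 → 3; ℓ=2 → 5; ℓ=3 → 7.
Total orbitals: 3 + 5 + 7 = 15.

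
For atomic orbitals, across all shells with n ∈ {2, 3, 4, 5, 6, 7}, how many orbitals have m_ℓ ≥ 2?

35

Treat each shell separately and count matching orbitals:
n=3 → 1; n=4 → 3; n=5 → 6; n=6 → 10; n=7 → 15.
Total orbitals: 1 + 3 + 6 + 10 + 15 = 35.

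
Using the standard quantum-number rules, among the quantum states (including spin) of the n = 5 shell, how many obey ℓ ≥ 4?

For n = 5, ℓ ranges over 0 … 4.
Per ℓ-value: ℓ=4 → 9.
Orbitals: 9. Each orbital carries two spin states, so 9 × 2 = 18 states.

18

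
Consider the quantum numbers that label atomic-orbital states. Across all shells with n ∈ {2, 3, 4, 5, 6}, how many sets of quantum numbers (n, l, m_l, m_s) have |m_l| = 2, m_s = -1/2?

Go shell by shell, enumerating (l, m_l) with |m_l| = 2:
n=3 → 2; n=4 → 4; n=5 → 6; n=6 → 8.
Orbitals: 2 + 4 + 6 + 8 = 20. With m_s fixed to -1/2 there is one state per orbital, so 20 states.

20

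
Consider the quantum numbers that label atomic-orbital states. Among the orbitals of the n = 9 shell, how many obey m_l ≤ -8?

1

With n = 9 the allowed l are 0, 1, …, 8.
The (l, m_l) pairs meeting m_l ≤ -8 give: l=8 → 1.
Total orbitals: 1.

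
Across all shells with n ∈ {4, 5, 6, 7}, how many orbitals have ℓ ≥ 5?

35

Count contributing orbitals for each principal shell:
n=6 → 11; n=7 → 24.
Total orbitals: 11 + 24 = 35.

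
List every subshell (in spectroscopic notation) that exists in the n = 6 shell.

6s, 6p, 6d, 6f, 6g, 6h

For n = 6, l runs from 0 to 5. In spectroscopic notation l = 0,1,2,… ↔ s,p,d,f,g,h,i, so the subshells are 6s, 6p, 6d, 6f, 6g, 6h.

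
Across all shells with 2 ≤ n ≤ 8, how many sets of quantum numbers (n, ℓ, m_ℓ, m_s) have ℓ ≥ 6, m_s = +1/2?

Treat each shell separately and count matching orbitals:
n=7 → 13; n=8 → 28.
Orbitals: 13 + 28 = 41. With m_s fixed to +1/2 there is one state per orbital, so 41 states.

41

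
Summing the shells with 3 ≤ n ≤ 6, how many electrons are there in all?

172

Shell n has n² orbitals: 3²=9 + 4²=16 + 5²=25 + 6²=36 = 86 orbitals.
Two spin states per orbital: 2 × 86 = 172 electrons.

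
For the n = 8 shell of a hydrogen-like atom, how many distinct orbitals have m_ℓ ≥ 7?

Orbitals with m_ℓ ≥ 7, by ℓ: ℓ=7 → 1.
Total orbitals: 1.

1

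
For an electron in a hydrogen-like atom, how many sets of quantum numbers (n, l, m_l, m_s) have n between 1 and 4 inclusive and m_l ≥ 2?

Count contributing orbitals for each principal shell:
n=3 → 1; n=4 → 3.
Orbitals: 1 + 3 = 4. Including both spin states (m_s = ±1/2) gives 2 × 4 = 8 states.

8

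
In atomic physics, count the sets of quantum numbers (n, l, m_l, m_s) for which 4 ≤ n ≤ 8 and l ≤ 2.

90

Per-shell orbital counts meeting the constraint:
n=4 → 9; n=5 → 9; n=6 → 9; n=7 → 9; n=8 → 9.
Orbitals: 9 + 9 + 9 + 9 + 9 = 45. Including both spin states (m_s = ±1/2) gives 2 × 45 = 90 states.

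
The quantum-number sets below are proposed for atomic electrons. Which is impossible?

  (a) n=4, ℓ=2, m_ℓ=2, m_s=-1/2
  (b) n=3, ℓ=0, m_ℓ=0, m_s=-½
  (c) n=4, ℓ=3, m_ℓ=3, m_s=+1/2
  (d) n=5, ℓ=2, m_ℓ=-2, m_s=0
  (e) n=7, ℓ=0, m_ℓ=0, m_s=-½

(d)

(d) has m_s = 0, but an electron's spin must be ±1/2.
The remaining sets (a), (b), (c), (e) satisfy all four rules.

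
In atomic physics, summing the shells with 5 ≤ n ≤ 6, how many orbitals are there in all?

61

Shell n has n² orbitals: 5²=25 + 6²=36 = 61 orbitals.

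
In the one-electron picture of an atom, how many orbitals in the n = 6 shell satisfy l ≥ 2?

32

The n = 6 shell has l = 0 through 5; check each.
Contributions: l=2 → 5; l=3 → 7; l=4 → 9; l=5 → 11.
Total orbitals: 5 + 7 + 9 + 11 = 32.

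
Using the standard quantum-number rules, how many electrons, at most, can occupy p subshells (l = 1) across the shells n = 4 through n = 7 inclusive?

24

A p subshell (l = 1) exists for every n ≥ 2, so shells n = 4, 5, 6, 7 each contribute one — 4 subshells.
Since each p subshell holds 2(2·1+1) = 6 electrons, the total is 4 × 6 = 24.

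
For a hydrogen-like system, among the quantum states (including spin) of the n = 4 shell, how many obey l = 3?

14

For n = 4, l ranges over 0 … 3.
Orbitals with l = 3, by l: l=3 → 7.
Orbitals: 7. Each orbital carries two spin states, so 7 × 2 = 14 states.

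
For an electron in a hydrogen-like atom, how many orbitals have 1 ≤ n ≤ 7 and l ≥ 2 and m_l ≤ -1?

Go shell by shell, enumerating (l, m_l) with l ≥ 2 and m_l ≤ -1:
n=3 → 2; n=4 → 5; n=5 → 9; n=6 → 14; n=7 → 20.
Total orbitals: 2 + 5 + 9 + 14 + 20 = 50.

50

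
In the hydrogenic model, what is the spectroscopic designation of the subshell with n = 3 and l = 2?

3d

l = 2 corresponds to the letter 'd', so the subshell is 3d.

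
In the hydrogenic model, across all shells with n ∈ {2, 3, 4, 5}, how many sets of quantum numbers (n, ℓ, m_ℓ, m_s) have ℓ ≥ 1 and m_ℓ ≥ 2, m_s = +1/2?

10

Per-shell orbital counts meeting the constraint:
n=3 → 1; n=4 → 3; n=5 → 6.
Orbitals: 1 + 3 + 6 = 10. With m_s fixed to +1/2 there is one state per orbital, so 10 states.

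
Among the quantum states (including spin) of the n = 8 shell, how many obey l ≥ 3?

With n = 8 the allowed l are 0, 1, …, 7.
Contributions: l=3 → 7; l=4 → 9; l=5 → 11; l=6 → 13; l=7 → 15.
Orbitals: 7 + 9 + 11 + 13 + 15 = 55. Each orbital carries two spin states, so 55 × 2 = 110 states.

110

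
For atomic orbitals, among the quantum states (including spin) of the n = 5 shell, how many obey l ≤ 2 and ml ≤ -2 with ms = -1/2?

1

For n = 5, l ranges over 0 … 4.
Contributions: l=2 → 1.
Orbitals: 1. With ms fixed to a single value there is one state per orbital, giving 1 state.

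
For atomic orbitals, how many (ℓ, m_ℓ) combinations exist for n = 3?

The n = 3 shell contains n² = 3² = 9 orbitals.

9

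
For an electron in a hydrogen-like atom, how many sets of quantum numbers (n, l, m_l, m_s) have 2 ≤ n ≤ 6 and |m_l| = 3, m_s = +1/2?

Work shell by shell — for each n, count the (l, m_l) pairs that satisfy |m_l| = 3:
n=4 → 2; n=5 → 4; n=6 → 6.
Orbitals: 2 + 4 + 6 = 12. With m_s fixed to +1/2 there is one state per orbital, so 12 states.

12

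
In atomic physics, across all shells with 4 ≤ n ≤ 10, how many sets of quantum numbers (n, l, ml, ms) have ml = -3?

Per-shell orbital counts meeting the constraint:
n=4 → 1; n=5 → 2; n=6 → 3; n=7 → 4; n=8 → 5; n=9 → 6; n=10 → 7.
Orbitals: 1 + 2 + 3 + 4 + 5 + 6 + 7 = 28. Including both spin states (ms = ±1/2) gives 2 × 28 = 56 states.

56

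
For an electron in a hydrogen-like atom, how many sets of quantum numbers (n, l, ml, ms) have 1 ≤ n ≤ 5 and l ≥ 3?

46

Count contributing orbitals for each principal shell:
n=4 → 7; n=5 → 16.
Orbitals: 7 + 16 = 23. Including both spin states (ms = ±1/2) gives 2 × 23 = 46 states.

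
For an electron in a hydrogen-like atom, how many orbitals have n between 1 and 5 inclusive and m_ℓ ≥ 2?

10

Work shell by shell — for each n, count the (ℓ, m_ℓ) pairs that satisfy m_ℓ ≥ 2:
n=3 → 1; n=4 → 3; n=5 → 6.
Total orbitals: 1 + 3 + 6 = 10.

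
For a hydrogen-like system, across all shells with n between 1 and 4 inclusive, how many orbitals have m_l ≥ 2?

4

For each n in the range, tally the orbitals obeying m_l ≥ 2:
n=3 → 1; n=4 → 3.
Total orbitals: 1 + 3 = 4.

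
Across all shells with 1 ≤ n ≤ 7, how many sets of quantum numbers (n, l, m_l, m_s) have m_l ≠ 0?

Per-shell orbital counts meeting the constraint:
n=2 → 2; n=3 → 6; n=4 → 12; n=5 → 20; n=6 → 30; n=7 → 42.
Orbitals: 2 + 6 + 12 + 20 + 30 + 42 = 112. Including both spin states (m_s = ±1/2) gives 2 × 112 = 224 states.

224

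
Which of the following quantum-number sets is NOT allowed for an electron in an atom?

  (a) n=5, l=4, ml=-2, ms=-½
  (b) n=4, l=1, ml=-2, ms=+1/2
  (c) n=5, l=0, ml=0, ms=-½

(b) has |ml| = 2 > l = 1, violating −l ≤ ml ≤ l.
The remaining sets (a), (c) satisfy all four rules.

(b)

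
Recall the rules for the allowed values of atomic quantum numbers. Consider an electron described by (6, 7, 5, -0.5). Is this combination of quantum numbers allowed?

Not allowed

The orbital quantum number must satisfy 0 ≤ l ≤ n−1. With n = 6 the allowed l values are 0, 1, 2, 3, 4, 5, so l = 7 is out of range.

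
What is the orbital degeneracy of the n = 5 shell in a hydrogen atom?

The n = 5 shell contains n² = 5² = 25 orbitals.

25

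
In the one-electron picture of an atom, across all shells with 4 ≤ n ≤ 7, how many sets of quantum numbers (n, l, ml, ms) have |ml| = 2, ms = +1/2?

Go shell by shell, enumerating (l, ml) with |ml| = 2:
n=4 → 4; n=5 → 6; n=6 → 8; n=7 → 10.
Orbitals: 4 + 6 + 8 + 10 = 28. With ms fixed to +1/2 there is one state per orbital, so 28 states.

28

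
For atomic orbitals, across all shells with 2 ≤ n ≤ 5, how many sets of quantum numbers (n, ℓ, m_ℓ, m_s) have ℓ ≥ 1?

100

Go shell by shell, enumerating (ℓ, m_ℓ) with ℓ ≥ 1:
n=2 → 3; n=3 → 8; n=4 → 15; n=5 → 24.
Orbitals: 3 + 8 + 15 + 24 = 50. Including both spin states (m_s = ±1/2) gives 2 × 50 = 100 states.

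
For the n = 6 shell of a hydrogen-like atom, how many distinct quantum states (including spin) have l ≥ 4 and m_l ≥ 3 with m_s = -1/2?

5

With n = 6 the allowed l are 0, 1, …, 5.
Per l-value: l=4 → 2; l=5 → 3.
Orbitals: 2 + 3 = 5. With m_s fixed to a single value there is one state per orbital, giving 5 states.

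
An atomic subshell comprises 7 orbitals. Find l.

2l+1 = 7 gives l = 3.

l = 3 (f)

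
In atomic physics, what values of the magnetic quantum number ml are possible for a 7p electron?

-1, 0, 1

The 7p subshell has l = 1, and ml takes every integer from −l to +l. With l = 1 that gives the 3 values -1, 0, 1.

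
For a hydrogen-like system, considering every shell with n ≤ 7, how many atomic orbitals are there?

Total orbitals = 1² + 2² + 3² + 4² + 5² + 6² + 7² = 140.

140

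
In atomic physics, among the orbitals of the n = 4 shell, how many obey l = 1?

3

The n = 4 shell has l = 0 through 3; check each.
The (l, ml) pairs meeting l = 1 give: l=1 → 3.
Total orbitals: 3.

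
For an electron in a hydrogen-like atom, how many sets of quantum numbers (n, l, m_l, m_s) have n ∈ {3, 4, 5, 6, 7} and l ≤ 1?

Go shell by shell, enumerating (l, m_l) with l ≤ 1:
n=3 → 4; n=4 → 4; n=5 → 4; n=6 → 4; n=7 → 4.
Orbitals: 4 + 4 + 4 + 4 + 4 = 20. Including both spin states (m_s = ±1/2) gives 2 × 20 = 40 states.

40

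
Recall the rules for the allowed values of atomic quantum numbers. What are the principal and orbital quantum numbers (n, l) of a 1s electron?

The leading integer gives n = 1; the letter 's' means l = 0.

n = 1, l = 0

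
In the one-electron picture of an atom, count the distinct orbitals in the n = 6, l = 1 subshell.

A subshell has 2l+1 orbitals; with l = 1, that's 3.

3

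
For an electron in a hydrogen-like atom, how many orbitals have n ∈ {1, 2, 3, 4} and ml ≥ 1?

10

Go shell by shell, enumerating (l, ml) with ml ≥ 1:
n=2 → 1; n=3 → 3; n=4 → 6.
Total orbitals: 1 + 3 + 6 = 10.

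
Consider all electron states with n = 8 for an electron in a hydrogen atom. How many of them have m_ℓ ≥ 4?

20

The n = 8 shell has ℓ = 0 through 7; check each.
The (ℓ, m_ℓ) pairs meeting m_ℓ ≥ 4 give: ℓ=4 → 1; ℓ=5 → 2; ℓ=6 → 3; ℓ=7 → 4.
Orbitals: 1 + 2 + 3 + 4 = 10. Each orbital carries two spin states, so 10 × 2 = 20 states.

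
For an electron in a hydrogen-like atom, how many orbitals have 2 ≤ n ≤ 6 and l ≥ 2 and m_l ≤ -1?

For each n in the range, tally the orbitals obeying l ≥ 2 and m_l ≤ -1:
n=3 → 2; n=4 → 5; n=5 → 9; n=6 → 14.
Total orbitals: 2 + 5 + 9 + 14 = 30.

30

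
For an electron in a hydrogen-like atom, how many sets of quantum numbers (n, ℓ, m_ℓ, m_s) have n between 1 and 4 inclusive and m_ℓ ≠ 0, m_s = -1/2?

20

Per-shell orbital counts meeting the constraint:
n=2 → 2; n=3 → 6; n=4 → 12.
Orbitals: 2 + 6 + 12 = 20. With m_s fixed to -1/2 there is one state per orbital, so 20 states.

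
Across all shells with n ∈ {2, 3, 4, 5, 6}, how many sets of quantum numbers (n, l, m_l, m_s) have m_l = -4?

6

Treat each shell separately and count matching orbitals:
n=5 → 1; n=6 → 2.
Orbitals: 1 + 2 = 3. Including both spin states (m_s = ±1/2) gives 2 × 3 = 6 states.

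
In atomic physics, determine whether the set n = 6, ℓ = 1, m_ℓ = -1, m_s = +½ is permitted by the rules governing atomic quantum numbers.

Yes

n = 6 is a positive integer. ℓ = 1 satisfies 0 ≤ ℓ ≤ n−1 = 5. m_ℓ = -1 lies in the range −ℓ … +ℓ (here −1 … 1). m_s = +1/2 is one of ±1/2.
All four constraints are satisfied.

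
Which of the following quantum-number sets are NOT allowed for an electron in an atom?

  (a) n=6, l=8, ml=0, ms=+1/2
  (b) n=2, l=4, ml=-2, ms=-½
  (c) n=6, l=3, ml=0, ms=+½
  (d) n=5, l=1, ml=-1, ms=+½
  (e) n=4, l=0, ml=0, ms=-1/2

(a) has l = 8 ≥ n = 6, violating 0 ≤ l ≤ n−1.
(b) has l = 4 ≥ n = 2, violating 0 ≤ l ≤ n−1.
The remaining sets (c), (d), (e) satisfy all four rules.

(a) and (b)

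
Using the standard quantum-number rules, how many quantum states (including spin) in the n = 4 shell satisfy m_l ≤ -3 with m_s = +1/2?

Go through l = 0, …, 3 (the values permitted for n = 4).
Contributions: l=3 → 1.
Orbitals: 1. With m_s fixed to a single value there is one state per orbital, giving 1 state.

1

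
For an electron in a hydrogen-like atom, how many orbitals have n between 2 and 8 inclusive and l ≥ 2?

Count contributing orbitals for each principal shell:
n=3 → 5; n=4 → 12; n=5 → 21; n=6 → 32; n=7 → 45; n=8 → 60.
Total orbitals: 5 + 12 + 21 + 32 + 45 + 60 = 175.

175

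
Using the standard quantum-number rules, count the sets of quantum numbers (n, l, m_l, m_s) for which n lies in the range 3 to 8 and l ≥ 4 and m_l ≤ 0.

120

Count contributing orbitals for each principal shell:
n=5 → 5; n=6 → 11; n=7 → 18; n=8 → 26.
Orbitals: 5 + 11 + 18 + 26 = 60. Including both spin states (m_s = ±1/2) gives 2 × 60 = 120 states.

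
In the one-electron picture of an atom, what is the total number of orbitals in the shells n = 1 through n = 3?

14

Shell n has n² orbitals: 1²=1 + 2²=4 + 3²=9 = 14 orbitals.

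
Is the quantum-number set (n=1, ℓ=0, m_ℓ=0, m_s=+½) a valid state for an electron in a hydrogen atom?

Valid

n = 1 is a positive integer. ℓ = 0 satisfies 0 ≤ ℓ ≤ n−1 = 0. m_ℓ = 0 lies in the range −ℓ … +ℓ (here 0). m_s = +1/2 is one of ±1/2.
All four constraints are satisfied.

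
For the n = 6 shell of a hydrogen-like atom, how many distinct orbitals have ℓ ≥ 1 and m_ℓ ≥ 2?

For n = 6, ℓ ranges over 0 … 5.
Contributions: ℓ=2 → 1; ℓ=3 → 2; ℓ=4 → 3; ℓ=5 → 4.
Total orbitals: 1 + 2 + 3 + 4 = 10.

10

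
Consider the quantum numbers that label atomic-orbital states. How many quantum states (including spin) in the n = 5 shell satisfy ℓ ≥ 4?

The n = 5 shell has ℓ = 0 through 4; check each.
Per ℓ-value: ℓ=4 → 9.
Orbitals: 9. Each orbital carries two spin states, so 9 × 2 = 18 states.

18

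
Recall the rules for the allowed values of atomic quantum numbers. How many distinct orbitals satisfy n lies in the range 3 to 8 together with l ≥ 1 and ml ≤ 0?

110

For each n in the range, tally the orbitals obeying l ≥ 1 and ml ≤ 0:
n=3 → 5; n=4 → 9; n=5 → 14; n=6 → 20; n=7 → 27; n=8 → 35.
Total orbitals: 5 + 9 + 14 + 20 + 27 + 35 = 110.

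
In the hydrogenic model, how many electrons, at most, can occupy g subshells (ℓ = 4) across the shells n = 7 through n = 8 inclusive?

36

A g subshell (ℓ = 4) exists for every n ≥ 5, so shells n = 7, 8 each contribute one — 2 subshells.
Since each g subshell holds 2(2·4+1) = 18 electrons, the total is 2 × 18 = 36.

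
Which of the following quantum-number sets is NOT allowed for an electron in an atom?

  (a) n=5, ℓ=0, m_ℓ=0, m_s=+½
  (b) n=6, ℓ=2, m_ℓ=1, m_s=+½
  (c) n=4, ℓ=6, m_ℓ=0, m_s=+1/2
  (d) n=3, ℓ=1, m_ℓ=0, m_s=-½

(c)

(c) has ℓ = 6 ≥ n = 4, violating 0 ≤ ℓ ≤ n−1.
The remaining sets (a), (b), (d) satisfy all four rules.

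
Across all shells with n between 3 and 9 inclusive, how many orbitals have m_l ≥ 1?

Treat each shell separately and count matching orbitals:
n=3 → 3; n=4 → 6; n=5 → 10; n=6 → 15; n=7 → 21; n=8 → 28; n=9 → 36.
Total orbitals: 3 + 6 + 10 + 15 + 21 + 28 + 36 = 119.

119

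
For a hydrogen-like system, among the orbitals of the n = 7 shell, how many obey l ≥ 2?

45

For n = 7, l ranges over 0 … 6.
Per l-value: l=2 → 5; l=3 → 7; l=4 → 9; l=5 → 11; l=6 → 13.
Total orbitals: 5 + 7 + 9 + 11 + 13 = 45.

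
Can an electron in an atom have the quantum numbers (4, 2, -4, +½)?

Invalid

The magnetic quantum number must satisfy −ℓ ≤ m_ℓ ≤ ℓ. With ℓ = 2, m_ℓ can only be -2, -1, 0, 1, 2, so m_ℓ = -4 is forbidden.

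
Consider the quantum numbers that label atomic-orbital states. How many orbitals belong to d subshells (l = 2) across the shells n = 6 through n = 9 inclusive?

20

A d subshell (l = 2) exists for every n ≥ 3, so shells n = 6, 7, 8, 9 each contribute one — 4 subshells.
Since each d subshell has 2·2+1 = 5 orbitals, the total is 4 × 5 = 20.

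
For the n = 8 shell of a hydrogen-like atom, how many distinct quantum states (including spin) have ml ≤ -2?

Go through l = 0, …, 7 (the values permitted for n = 8).
Contributions: l=2 → 1; l=3 → 2; l=4 → 3; l=5 → 4; l=6 → 5; l=7 → 6.
Orbitals: 1 + 2 + 3 + 4 + 5 + 6 = 21. Each orbital carries two spin states, so 21 × 2 = 42 states.

42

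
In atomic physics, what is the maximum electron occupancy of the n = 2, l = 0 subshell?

A subshell with l = 0 has 2l+1 = 1 orbital, each holding 2 electrons (spin ±1/2), so 1 × 2 = 2.

2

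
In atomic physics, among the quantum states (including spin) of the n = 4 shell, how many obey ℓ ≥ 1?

30

The (ℓ, m_ℓ) pairs meeting ℓ ≥ 1 give: ℓ=1 → 3; ℓ=2 → 5; ℓ=3 → 7.
Orbitals: 3 + 5 + 7 = 15. Each orbital carries two spin states, so 15 × 2 = 30 states.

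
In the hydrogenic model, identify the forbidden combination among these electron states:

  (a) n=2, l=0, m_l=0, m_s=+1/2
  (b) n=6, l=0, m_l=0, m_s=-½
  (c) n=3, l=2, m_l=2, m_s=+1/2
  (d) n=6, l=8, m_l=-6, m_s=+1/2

(d) has l = 8 ≥ n = 6, violating 0 ≤ l ≤ n−1.
The remaining sets (a), (b), (c) satisfy all four rules.

(d)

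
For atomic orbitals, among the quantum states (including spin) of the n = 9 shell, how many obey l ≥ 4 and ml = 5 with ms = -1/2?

With n = 9 the allowed l are 0, 1, …, 8.
Orbitals with l ≥ 4 and ml = 5, by l: l=5 → 1; l=6 → 1; l=7 → 1; l=8 → 1.
Orbitals: 1 + 1 + 1 + 1 = 4. With ms fixed to a single value there is one state per orbital, giving 4 states.

4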